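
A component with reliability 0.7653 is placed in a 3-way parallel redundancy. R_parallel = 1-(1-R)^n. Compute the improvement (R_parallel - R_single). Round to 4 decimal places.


R_single = 0.7653, n = 3
1 - R_single = 0.2347
(1 - R_single)^n = 0.2347^3 = 0.0129
R_parallel = 1 - 0.0129 = 0.9871
Improvement = 0.9871 - 0.7653
Improvement = 0.2218

0.2218


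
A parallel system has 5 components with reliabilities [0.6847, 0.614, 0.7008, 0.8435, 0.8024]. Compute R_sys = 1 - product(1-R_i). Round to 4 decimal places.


Components: [0.6847, 0.614, 0.7008, 0.8435, 0.8024]
(1 - 0.6847) = 0.3153, running product = 0.3153
(1 - 0.614) = 0.386, running product = 0.1217
(1 - 0.7008) = 0.2992, running product = 0.0364
(1 - 0.8435) = 0.1565, running product = 0.0057
(1 - 0.8024) = 0.1976, running product = 0.0011
Product of (1-R_i) = 0.0011
R_sys = 1 - 0.0011 = 0.9989

0.9989


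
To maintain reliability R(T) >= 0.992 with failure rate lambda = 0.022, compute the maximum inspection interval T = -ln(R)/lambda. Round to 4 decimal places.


R_target = 0.992
lambda = 0.022
-ln(0.992) = 0.008
T = 0.008 / 0.022
T = 0.3651

0.3651


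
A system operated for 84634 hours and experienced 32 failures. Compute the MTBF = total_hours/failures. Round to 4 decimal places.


total_hours = 84634
failures = 32
MTBF = 84634 / 32
MTBF = 2644.8125

2644.8125


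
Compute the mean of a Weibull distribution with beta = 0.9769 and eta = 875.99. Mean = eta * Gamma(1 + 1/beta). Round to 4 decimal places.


beta = 0.9769, eta = 875.99
1/beta = 1.0236
1 + 1/beta = 2.0236
Gamma(2.0236) = 1.0102
Mean = 875.99 * 1.0102
Mean = 884.9502

884.9502


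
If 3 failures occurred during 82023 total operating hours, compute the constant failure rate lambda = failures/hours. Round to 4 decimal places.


failures = 3
total_hours = 82023
lambda = 3 / 82023
lambda = 0.0

0.0


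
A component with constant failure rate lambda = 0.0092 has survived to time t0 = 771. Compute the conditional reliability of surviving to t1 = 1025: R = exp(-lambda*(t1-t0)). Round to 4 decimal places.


lambda = 0.0092
t0 = 771, t1 = 1025
t1 - t0 = 254
lambda * (t1-t0) = 0.0092 * 254 = 2.3368
R = exp(-2.3368)
R = 0.0966

0.0966


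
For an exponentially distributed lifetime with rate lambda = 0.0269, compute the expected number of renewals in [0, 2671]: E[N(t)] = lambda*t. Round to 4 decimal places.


lambda = 0.0269
t = 2671
E[N(t)] = lambda * t
E[N(t)] = 0.0269 * 2671
E[N(t)] = 71.8499

71.8499


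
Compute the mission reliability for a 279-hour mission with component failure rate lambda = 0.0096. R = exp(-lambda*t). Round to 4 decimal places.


lambda = 0.0096
mission_time = 279
lambda * t = 0.0096 * 279 = 2.6784
R = exp(-2.6784)
R = 0.0687

0.0687


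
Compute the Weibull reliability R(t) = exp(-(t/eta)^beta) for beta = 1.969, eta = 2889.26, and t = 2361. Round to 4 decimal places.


beta = 1.969, eta = 2889.26, t = 2361
t/eta = 2361 / 2889.26 = 0.8172
(t/eta)^beta = 0.8172^1.969 = 0.672
R(t) = exp(-0.672)
R(t) = 0.5107

0.5107


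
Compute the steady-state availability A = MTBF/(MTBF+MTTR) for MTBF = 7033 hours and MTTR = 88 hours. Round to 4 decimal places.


MTBF = 7033
MTTR = 88
MTBF + MTTR = 7121
A = 7033 / 7121
A = 0.9876

0.9876


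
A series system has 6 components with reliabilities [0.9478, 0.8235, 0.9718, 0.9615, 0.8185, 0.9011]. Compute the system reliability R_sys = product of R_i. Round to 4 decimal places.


Components: [0.9478, 0.8235, 0.9718, 0.9615, 0.8185, 0.9011]
After component 1 (R=0.9478): product = 0.9478
After component 2 (R=0.8235): product = 0.7805
After component 3 (R=0.9718): product = 0.7585
After component 4 (R=0.9615): product = 0.7293
After component 5 (R=0.8185): product = 0.5969
After component 6 (R=0.9011): product = 0.5379
R_sys = 0.5379

0.5379


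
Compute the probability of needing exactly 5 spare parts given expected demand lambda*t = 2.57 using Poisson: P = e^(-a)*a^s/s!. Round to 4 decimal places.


a = 2.57, s = 5
e^(-a) = e^(-2.57) = 0.0765
a^s = 2.57^5 = 112.1155
s! = 120
P = 0.0765 * 112.1155 / 120
P = 0.0715

0.0715


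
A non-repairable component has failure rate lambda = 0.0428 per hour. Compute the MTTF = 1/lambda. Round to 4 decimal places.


lambda = 0.0428
MTTF = 1 / 0.0428
MTTF = 23.3645

23.3645


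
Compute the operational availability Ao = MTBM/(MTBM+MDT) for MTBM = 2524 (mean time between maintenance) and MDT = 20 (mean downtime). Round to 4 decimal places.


MTBM = 2524
MDT = 20
MTBM + MDT = 2544
Ao = 2524 / 2544
Ao = 0.9921

0.9921


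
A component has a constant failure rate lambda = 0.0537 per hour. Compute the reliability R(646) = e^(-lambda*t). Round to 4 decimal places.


lambda = 0.0537
t = 646
lambda * t = 34.6902
R(t) = e^(-34.6902)
R(t) = 0.0

0.0


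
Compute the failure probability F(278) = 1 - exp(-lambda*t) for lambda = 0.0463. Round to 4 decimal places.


lambda = 0.0463, t = 278
lambda * t = 12.8714
exp(-12.8714) = 0.0
F(t) = 1 - 0.0
F(t) = 1.0

1.0


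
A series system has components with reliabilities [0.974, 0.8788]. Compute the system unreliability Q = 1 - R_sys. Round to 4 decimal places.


Components: [0.974, 0.8788]
After component 1: product = 0.974
After component 2: product = 0.856
R_sys = 0.856
Q = 1 - 0.856 = 0.144

0.144


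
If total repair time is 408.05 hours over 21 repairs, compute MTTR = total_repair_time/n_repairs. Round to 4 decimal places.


total_repair_time = 408.05
n_repairs = 21
MTTR = 408.05 / 21
MTTR = 19.431

19.431


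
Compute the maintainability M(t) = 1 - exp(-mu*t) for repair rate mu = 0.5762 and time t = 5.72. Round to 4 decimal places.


mu = 0.5762, t = 5.72
mu * t = 0.5762 * 5.72 = 3.2959
exp(-3.2959) = 0.037
M(t) = 1 - 0.037
M(t) = 0.963

0.963


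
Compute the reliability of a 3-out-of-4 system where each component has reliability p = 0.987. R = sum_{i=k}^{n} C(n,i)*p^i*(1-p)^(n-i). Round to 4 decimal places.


k = 3, n = 4, p = 0.987
i=3: C(4,3)=4 * 0.987^3 * 0.013^1 = 0.05
i=4: C(4,4)=1 * 0.987^4 * 0.013^0 = 0.949
R = sum of terms = 0.999

0.999


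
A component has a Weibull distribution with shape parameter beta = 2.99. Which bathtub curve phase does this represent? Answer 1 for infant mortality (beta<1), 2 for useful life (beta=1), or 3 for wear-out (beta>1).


beta = 2.99
Compare beta to 1:
beta < 1 => infant mortality (phase 1)
beta = 1 => useful life (phase 2)
beta > 1 => wear-out (phase 3)
Since beta = 2.99, this is wear-out (increasing failure rate)
Phase = 3

3


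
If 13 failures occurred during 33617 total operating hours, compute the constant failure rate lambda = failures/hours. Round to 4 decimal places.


failures = 13
total_hours = 33617
lambda = 13 / 33617
lambda = 0.0004

0.0004


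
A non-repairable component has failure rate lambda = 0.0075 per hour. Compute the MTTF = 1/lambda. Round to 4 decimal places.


lambda = 0.0075
MTTF = 1 / 0.0075
MTTF = 133.3333

133.3333


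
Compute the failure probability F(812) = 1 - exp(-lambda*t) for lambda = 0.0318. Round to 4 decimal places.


lambda = 0.0318, t = 812
lambda * t = 25.8216
exp(-25.8216) = 0.0
F(t) = 1 - 0.0
F(t) = 1.0

1.0


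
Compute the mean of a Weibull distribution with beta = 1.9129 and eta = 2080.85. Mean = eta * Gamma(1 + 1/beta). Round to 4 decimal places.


beta = 1.9129, eta = 2080.85
1/beta = 0.5228
1 + 1/beta = 1.5228
Gamma(1.5228) = 0.8872
Mean = 2080.85 * 0.8872
Mean = 1846.0821

1846.0821


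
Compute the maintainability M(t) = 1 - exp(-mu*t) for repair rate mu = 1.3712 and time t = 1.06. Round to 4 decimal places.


mu = 1.3712, t = 1.06
mu * t = 1.3712 * 1.06 = 1.4535
exp(-1.4535) = 0.2338
M(t) = 1 - 0.2338
M(t) = 0.7662

0.7662


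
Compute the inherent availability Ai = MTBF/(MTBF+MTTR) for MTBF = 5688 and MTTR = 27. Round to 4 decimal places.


MTBF = 5688
MTTR = 27
MTBF + MTTR = 5715
Ai = 5688 / 5715
Ai = 0.9953

0.9953


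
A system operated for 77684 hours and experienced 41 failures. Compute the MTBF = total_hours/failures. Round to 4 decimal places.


total_hours = 77684
failures = 41
MTBF = 77684 / 41
MTBF = 1894.7317

1894.7317


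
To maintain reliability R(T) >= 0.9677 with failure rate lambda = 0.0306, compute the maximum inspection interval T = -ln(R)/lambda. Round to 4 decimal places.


R_target = 0.9677
lambda = 0.0306
-ln(0.9677) = 0.0328
T = 0.0328 / 0.0306
T = 1.073

1.073


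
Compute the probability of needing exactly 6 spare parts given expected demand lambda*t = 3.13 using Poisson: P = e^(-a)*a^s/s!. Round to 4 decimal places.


a = 3.13, s = 6
e^(-a) = e^(-3.13) = 0.0437
a^s = 3.13^6 = 940.2991
s! = 720
P = 0.0437 * 940.2991 / 720
P = 0.0571

0.0571


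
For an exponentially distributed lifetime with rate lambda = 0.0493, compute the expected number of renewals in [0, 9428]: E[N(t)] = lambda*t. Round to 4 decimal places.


lambda = 0.0493
t = 9428
E[N(t)] = lambda * t
E[N(t)] = 0.0493 * 9428
E[N(t)] = 464.8004

464.8004


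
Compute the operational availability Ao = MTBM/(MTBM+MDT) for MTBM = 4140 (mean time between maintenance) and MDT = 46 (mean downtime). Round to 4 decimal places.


MTBM = 4140
MDT = 46
MTBM + MDT = 4186
Ao = 4140 / 4186
Ao = 0.989

0.989


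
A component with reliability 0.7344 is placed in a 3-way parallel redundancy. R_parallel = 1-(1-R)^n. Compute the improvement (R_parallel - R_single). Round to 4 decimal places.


R_single = 0.7344, n = 3
1 - R_single = 0.2656
(1 - R_single)^n = 0.2656^3 = 0.0187
R_parallel = 1 - 0.0187 = 0.9813
Improvement = 0.9813 - 0.7344
Improvement = 0.2469

0.2469


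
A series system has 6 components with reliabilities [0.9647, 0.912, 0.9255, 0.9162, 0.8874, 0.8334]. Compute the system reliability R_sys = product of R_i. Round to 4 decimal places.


Components: [0.9647, 0.912, 0.9255, 0.9162, 0.8874, 0.8334]
After component 1 (R=0.9647): product = 0.9647
After component 2 (R=0.912): product = 0.8798
After component 3 (R=0.9255): product = 0.8143
After component 4 (R=0.9162): product = 0.746
After component 5 (R=0.8874): product = 0.662
After component 6 (R=0.8334): product = 0.5517
R_sys = 0.5517

0.5517


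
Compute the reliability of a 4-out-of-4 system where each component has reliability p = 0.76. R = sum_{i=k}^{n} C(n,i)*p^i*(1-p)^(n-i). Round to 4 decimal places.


k = 4, n = 4, p = 0.76
i=4: C(4,4)=1 * 0.76^4 * 0.24^0 = 0.3336
R = sum of terms = 0.3336

0.3336


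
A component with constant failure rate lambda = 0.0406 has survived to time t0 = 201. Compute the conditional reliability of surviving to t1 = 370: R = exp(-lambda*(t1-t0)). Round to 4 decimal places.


lambda = 0.0406
t0 = 201, t1 = 370
t1 - t0 = 169
lambda * (t1-t0) = 0.0406 * 169 = 6.8614
R = exp(-6.8614)
R = 0.001

0.001


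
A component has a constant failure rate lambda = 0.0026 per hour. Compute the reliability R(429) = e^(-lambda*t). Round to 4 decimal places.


lambda = 0.0026
t = 429
lambda * t = 1.1154
R(t) = e^(-1.1154)
R(t) = 0.3278

0.3278


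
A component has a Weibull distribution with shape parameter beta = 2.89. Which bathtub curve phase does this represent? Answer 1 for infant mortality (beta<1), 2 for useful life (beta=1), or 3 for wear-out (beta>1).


beta = 2.89
Compare beta to 1:
beta < 1 => infant mortality (phase 1)
beta = 1 => useful life (phase 2)
beta > 1 => wear-out (phase 3)
Since beta = 2.89, this is wear-out (increasing failure rate)
Phase = 3

3


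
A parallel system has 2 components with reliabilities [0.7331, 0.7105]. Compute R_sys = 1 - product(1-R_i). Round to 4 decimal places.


Components: [0.7331, 0.7105]
(1 - 0.7331) = 0.2669, running product = 0.2669
(1 - 0.7105) = 0.2895, running product = 0.0773
Product of (1-R_i) = 0.0773
R_sys = 1 - 0.0773 = 0.9227

0.9227


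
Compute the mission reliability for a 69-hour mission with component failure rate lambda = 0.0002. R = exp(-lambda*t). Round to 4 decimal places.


lambda = 0.0002
mission_time = 69
lambda * t = 0.0002 * 69 = 0.0138
R = exp(-0.0138)
R = 0.9863

0.9863


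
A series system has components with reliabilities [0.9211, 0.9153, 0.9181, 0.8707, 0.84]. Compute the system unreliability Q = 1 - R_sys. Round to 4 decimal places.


Components: [0.9211, 0.9153, 0.9181, 0.8707, 0.84]
After component 1: product = 0.9211
After component 2: product = 0.8431
After component 3: product = 0.774
After component 4: product = 0.674
After component 5: product = 0.5661
R_sys = 0.5661
Q = 1 - 0.5661 = 0.4339

0.4339


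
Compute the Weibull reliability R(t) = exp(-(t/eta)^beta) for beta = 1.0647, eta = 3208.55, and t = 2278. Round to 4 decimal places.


beta = 1.0647, eta = 3208.55, t = 2278
t/eta = 2278 / 3208.55 = 0.71
(t/eta)^beta = 0.71^1.0647 = 0.6944
R(t) = exp(-0.6944)
R(t) = 0.4994

0.4994


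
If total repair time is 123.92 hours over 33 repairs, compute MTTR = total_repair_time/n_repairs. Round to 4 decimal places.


total_repair_time = 123.92
n_repairs = 33
MTTR = 123.92 / 33
MTTR = 3.7552

3.7552


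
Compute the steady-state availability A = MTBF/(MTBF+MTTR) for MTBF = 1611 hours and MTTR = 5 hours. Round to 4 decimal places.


MTBF = 1611
MTTR = 5
MTBF + MTTR = 1616
A = 1611 / 1616
A = 0.9969

0.9969


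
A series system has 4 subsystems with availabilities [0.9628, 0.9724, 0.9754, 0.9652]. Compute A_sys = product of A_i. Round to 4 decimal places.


Subsystems: [0.9628, 0.9724, 0.9754, 0.9652]
After subsystem 1 (A=0.9628): product = 0.9628
After subsystem 2 (A=0.9724): product = 0.9362
After subsystem 3 (A=0.9754): product = 0.9132
After subsystem 4 (A=0.9652): product = 0.8814
A_sys = 0.8814

0.8814


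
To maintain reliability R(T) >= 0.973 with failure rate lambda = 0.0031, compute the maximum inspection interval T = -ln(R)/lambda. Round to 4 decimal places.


R_target = 0.973
lambda = 0.0031
-ln(0.973) = 0.0274
T = 0.0274 / 0.0031
T = 8.8294

8.8294


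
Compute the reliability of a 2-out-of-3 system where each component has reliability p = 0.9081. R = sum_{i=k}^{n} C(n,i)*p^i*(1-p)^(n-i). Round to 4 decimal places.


k = 2, n = 3, p = 0.9081
i=2: C(3,2)=3 * 0.9081^2 * 0.0919^1 = 0.2274
i=3: C(3,3)=1 * 0.9081^3 * 0.0919^0 = 0.7489
R = sum of terms = 0.9762

0.9762


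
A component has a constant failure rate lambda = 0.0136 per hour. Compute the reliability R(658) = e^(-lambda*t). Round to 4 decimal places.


lambda = 0.0136
t = 658
lambda * t = 8.9488
R(t) = e^(-8.9488)
R(t) = 0.0001

0.0001


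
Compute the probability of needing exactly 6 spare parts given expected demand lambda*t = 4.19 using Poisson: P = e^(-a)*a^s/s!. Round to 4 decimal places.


a = 4.19, s = 6
e^(-a) = e^(-4.19) = 0.0151
a^s = 4.19^6 = 5411.0823
s! = 720
P = 0.0151 * 5411.0823 / 720
P = 0.1138

0.1138


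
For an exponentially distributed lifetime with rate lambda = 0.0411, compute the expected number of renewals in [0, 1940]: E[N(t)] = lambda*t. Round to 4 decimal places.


lambda = 0.0411
t = 1940
E[N(t)] = lambda * t
E[N(t)] = 0.0411 * 1940
E[N(t)] = 79.734

79.734


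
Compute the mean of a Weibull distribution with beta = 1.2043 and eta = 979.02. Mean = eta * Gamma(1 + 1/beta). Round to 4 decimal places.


beta = 1.2043, eta = 979.02
1/beta = 0.8304
1 + 1/beta = 1.8304
Gamma(1.8304) = 0.9398
Mean = 979.02 * 0.9398
Mean = 920.0768

920.0768


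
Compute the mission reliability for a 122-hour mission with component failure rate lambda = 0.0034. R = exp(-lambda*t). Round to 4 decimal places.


lambda = 0.0034
mission_time = 122
lambda * t = 0.0034 * 122 = 0.4148
R = exp(-0.4148)
R = 0.6605

0.6605


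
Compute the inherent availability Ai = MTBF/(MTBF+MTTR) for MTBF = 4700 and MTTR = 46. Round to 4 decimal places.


MTBF = 4700
MTTR = 46
MTBF + MTTR = 4746
Ai = 4700 / 4746
Ai = 0.9903

0.9903


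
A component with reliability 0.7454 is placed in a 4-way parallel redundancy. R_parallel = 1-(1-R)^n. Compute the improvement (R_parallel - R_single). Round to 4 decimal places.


R_single = 0.7454, n = 4
1 - R_single = 0.2546
(1 - R_single)^n = 0.2546^4 = 0.0042
R_parallel = 1 - 0.0042 = 0.9958
Improvement = 0.9958 - 0.7454
Improvement = 0.2504

0.2504


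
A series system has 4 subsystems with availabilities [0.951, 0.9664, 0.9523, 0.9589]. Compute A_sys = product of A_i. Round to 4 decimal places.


Subsystems: [0.951, 0.9664, 0.9523, 0.9589]
After subsystem 1 (A=0.951): product = 0.951
After subsystem 2 (A=0.9664): product = 0.919
After subsystem 3 (A=0.9523): product = 0.8752
After subsystem 4 (A=0.9589): product = 0.8392
A_sys = 0.8392

0.8392


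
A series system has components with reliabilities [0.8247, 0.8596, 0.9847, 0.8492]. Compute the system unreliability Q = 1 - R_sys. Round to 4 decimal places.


Components: [0.8247, 0.8596, 0.9847, 0.8492]
After component 1: product = 0.8247
After component 2: product = 0.7089
After component 3: product = 0.6981
After component 4: product = 0.5928
R_sys = 0.5928
Q = 1 - 0.5928 = 0.4072

0.4072


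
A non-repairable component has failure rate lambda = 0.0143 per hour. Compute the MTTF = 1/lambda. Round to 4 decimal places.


lambda = 0.0143
MTTF = 1 / 0.0143
MTTF = 69.9301

69.9301


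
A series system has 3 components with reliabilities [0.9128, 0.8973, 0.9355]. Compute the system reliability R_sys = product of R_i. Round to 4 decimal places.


Components: [0.9128, 0.8973, 0.9355]
After component 1 (R=0.9128): product = 0.9128
After component 2 (R=0.8973): product = 0.8191
After component 3 (R=0.9355): product = 0.7662
R_sys = 0.7662

0.7662


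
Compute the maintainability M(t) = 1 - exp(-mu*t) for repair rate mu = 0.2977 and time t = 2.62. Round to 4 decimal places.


mu = 0.2977, t = 2.62
mu * t = 0.2977 * 2.62 = 0.78
exp(-0.78) = 0.4584
M(t) = 1 - 0.4584
M(t) = 0.5416

0.5416


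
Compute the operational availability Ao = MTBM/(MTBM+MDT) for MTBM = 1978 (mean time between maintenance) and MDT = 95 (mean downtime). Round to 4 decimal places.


MTBM = 1978
MDT = 95
MTBM + MDT = 2073
Ao = 1978 / 2073
Ao = 0.9542

0.9542


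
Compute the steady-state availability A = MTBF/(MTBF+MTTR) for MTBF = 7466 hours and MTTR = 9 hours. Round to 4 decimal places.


MTBF = 7466
MTTR = 9
MTBF + MTTR = 7475
A = 7466 / 7475
A = 0.9988

0.9988


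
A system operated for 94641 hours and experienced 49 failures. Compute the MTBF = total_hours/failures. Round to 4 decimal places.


total_hours = 94641
failures = 49
MTBF = 94641 / 49
MTBF = 1931.449

1931.449


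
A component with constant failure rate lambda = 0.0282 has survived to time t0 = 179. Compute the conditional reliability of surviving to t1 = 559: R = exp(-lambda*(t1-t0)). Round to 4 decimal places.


lambda = 0.0282
t0 = 179, t1 = 559
t1 - t0 = 380
lambda * (t1-t0) = 0.0282 * 380 = 10.716
R = exp(-10.716)
R = 0.0

0.0


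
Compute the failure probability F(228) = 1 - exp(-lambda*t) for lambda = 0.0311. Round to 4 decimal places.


lambda = 0.0311, t = 228
lambda * t = 7.0908
exp(-7.0908) = 0.0008
F(t) = 1 - 0.0008
F(t) = 0.9992

0.9992


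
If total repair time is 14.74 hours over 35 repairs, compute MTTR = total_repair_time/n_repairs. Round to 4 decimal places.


total_repair_time = 14.74
n_repairs = 35
MTTR = 14.74 / 35
MTTR = 0.4211

0.4211


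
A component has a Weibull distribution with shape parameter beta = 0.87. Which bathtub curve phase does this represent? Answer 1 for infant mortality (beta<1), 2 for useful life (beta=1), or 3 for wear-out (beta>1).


beta = 0.87
Compare beta to 1:
beta < 1 => infant mortality (phase 1)
beta = 1 => useful life (phase 2)
beta > 1 => wear-out (phase 3)
Since beta = 0.87, this is infant mortality (decreasing failure rate)
Phase = 1

1


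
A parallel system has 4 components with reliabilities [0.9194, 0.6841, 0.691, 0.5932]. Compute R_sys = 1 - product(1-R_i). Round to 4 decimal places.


Components: [0.9194, 0.6841, 0.691, 0.5932]
(1 - 0.9194) = 0.0806, running product = 0.0806
(1 - 0.6841) = 0.3159, running product = 0.0255
(1 - 0.691) = 0.309, running product = 0.0079
(1 - 0.5932) = 0.4068, running product = 0.0032
Product of (1-R_i) = 0.0032
R_sys = 1 - 0.0032 = 0.9968

0.9968


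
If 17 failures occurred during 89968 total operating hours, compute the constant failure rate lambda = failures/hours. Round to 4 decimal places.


failures = 17
total_hours = 89968
lambda = 17 / 89968
lambda = 0.0002

0.0002


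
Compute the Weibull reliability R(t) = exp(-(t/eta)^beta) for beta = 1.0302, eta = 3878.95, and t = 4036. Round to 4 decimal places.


beta = 1.0302, eta = 3878.95, t = 4036
t/eta = 4036 / 3878.95 = 1.0405
(t/eta)^beta = 1.0405^1.0302 = 1.0417
R(t) = exp(-1.0417)
R(t) = 0.3528

0.3528


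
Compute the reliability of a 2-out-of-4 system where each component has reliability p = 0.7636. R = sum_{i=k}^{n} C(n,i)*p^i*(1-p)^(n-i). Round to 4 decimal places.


k = 2, n = 4, p = 0.7636
i=2: C(4,2)=6 * 0.7636^2 * 0.2364^2 = 0.1955
i=3: C(4,3)=4 * 0.7636^3 * 0.2364^1 = 0.421
i=4: C(4,4)=1 * 0.7636^4 * 0.2364^0 = 0.34
R = sum of terms = 0.9565

0.9565


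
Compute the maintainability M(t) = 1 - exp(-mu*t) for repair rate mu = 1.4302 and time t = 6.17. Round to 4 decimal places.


mu = 1.4302, t = 6.17
mu * t = 1.4302 * 6.17 = 8.8243
exp(-8.8243) = 0.0001
M(t) = 1 - 0.0001
M(t) = 0.9999

0.9999


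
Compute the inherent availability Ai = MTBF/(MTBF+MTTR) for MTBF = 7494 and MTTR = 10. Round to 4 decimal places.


MTBF = 7494
MTTR = 10
MTBF + MTTR = 7504
Ai = 7494 / 7504
Ai = 0.9987

0.9987


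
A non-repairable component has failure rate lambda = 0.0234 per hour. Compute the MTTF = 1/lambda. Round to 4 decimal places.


lambda = 0.0234
MTTF = 1 / 0.0234
MTTF = 42.735

42.735


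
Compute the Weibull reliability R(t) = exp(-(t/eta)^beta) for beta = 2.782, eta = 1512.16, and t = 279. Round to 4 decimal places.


beta = 2.782, eta = 1512.16, t = 279
t/eta = 279 / 1512.16 = 0.1845
(t/eta)^beta = 0.1845^2.782 = 0.0091
R(t) = exp(-0.0091)
R(t) = 0.991

0.991


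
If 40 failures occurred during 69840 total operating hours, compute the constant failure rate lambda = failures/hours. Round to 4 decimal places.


failures = 40
total_hours = 69840
lambda = 40 / 69840
lambda = 0.0006

0.0006


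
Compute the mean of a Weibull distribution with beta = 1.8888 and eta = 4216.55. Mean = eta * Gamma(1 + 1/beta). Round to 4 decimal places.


beta = 1.8888, eta = 4216.55
1/beta = 0.5294
1 + 1/beta = 1.5294
Gamma(1.5294) = 0.8875
Mean = 4216.55 * 0.8875
Mean = 3742.3385

3742.3385


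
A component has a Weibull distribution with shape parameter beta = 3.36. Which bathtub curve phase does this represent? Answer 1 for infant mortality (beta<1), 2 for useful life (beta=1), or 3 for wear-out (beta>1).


beta = 3.36
Compare beta to 1:
beta < 1 => infant mortality (phase 1)
beta = 1 => useful life (phase 2)
beta > 1 => wear-out (phase 3)
Since beta = 3.36, this is wear-out (increasing failure rate)
Phase = 3

3


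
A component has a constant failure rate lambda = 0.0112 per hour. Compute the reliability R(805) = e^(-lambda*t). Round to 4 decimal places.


lambda = 0.0112
t = 805
lambda * t = 9.016
R(t) = e^(-9.016)
R(t) = 0.0001

0.0001


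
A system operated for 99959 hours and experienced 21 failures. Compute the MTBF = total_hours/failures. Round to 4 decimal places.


total_hours = 99959
failures = 21
MTBF = 99959 / 21
MTBF = 4759.9524

4759.9524


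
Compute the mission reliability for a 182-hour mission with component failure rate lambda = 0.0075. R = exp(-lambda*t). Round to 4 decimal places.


lambda = 0.0075
mission_time = 182
lambda * t = 0.0075 * 182 = 1.365
R = exp(-1.365)
R = 0.2554

0.2554


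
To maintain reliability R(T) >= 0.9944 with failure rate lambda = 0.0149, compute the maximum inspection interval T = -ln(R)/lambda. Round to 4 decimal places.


R_target = 0.9944
lambda = 0.0149
-ln(0.9944) = 0.0056
T = 0.0056 / 0.0149
T = 0.3769

0.3769


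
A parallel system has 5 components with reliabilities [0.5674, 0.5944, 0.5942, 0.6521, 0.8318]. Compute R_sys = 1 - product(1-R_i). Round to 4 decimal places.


Components: [0.5674, 0.5944, 0.5942, 0.6521, 0.8318]
(1 - 0.5674) = 0.4326, running product = 0.4326
(1 - 0.5944) = 0.4056, running product = 0.1755
(1 - 0.5942) = 0.4058, running product = 0.0712
(1 - 0.6521) = 0.3479, running product = 0.0248
(1 - 0.8318) = 0.1682, running product = 0.0042
Product of (1-R_i) = 0.0042
R_sys = 1 - 0.0042 = 0.9958

0.9958


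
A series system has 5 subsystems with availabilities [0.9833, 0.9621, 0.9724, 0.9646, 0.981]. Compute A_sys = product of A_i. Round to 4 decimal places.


Subsystems: [0.9833, 0.9621, 0.9724, 0.9646, 0.981]
After subsystem 1 (A=0.9833): product = 0.9833
After subsystem 2 (A=0.9621): product = 0.946
After subsystem 3 (A=0.9724): product = 0.9199
After subsystem 4 (A=0.9646): product = 0.8874
After subsystem 5 (A=0.981): product = 0.8705
A_sys = 0.8705

0.8705


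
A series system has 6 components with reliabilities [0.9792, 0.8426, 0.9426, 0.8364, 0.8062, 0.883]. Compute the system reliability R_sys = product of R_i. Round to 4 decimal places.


Components: [0.9792, 0.8426, 0.9426, 0.8364, 0.8062, 0.883]
After component 1 (R=0.9792): product = 0.9792
After component 2 (R=0.8426): product = 0.8251
After component 3 (R=0.9426): product = 0.7777
After component 4 (R=0.8364): product = 0.6505
After component 5 (R=0.8062): product = 0.5244
After component 6 (R=0.883): product = 0.4631
R_sys = 0.4631

0.4631


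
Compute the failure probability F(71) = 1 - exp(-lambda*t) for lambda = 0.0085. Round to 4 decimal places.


lambda = 0.0085, t = 71
lambda * t = 0.6035
exp(-0.6035) = 0.5469
F(t) = 1 - 0.5469
F(t) = 0.4531

0.4531


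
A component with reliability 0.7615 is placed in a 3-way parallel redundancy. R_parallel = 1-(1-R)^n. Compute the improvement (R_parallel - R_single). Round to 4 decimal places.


R_single = 0.7615, n = 3
1 - R_single = 0.2385
(1 - R_single)^n = 0.2385^3 = 0.0136
R_parallel = 1 - 0.0136 = 0.9864
Improvement = 0.9864 - 0.7615
Improvement = 0.2249

0.2249


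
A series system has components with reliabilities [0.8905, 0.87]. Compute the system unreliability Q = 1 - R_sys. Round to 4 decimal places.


Components: [0.8905, 0.87]
After component 1: product = 0.8905
After component 2: product = 0.7747
R_sys = 0.7747
Q = 1 - 0.7747 = 0.2253

0.2253


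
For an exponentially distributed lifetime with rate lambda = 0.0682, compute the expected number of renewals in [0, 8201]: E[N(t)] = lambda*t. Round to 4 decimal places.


lambda = 0.0682
t = 8201
E[N(t)] = lambda * t
E[N(t)] = 0.0682 * 8201
E[N(t)] = 559.3082

559.3082


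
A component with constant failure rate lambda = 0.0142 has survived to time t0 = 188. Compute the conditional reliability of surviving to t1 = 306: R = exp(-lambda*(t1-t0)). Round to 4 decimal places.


lambda = 0.0142
t0 = 188, t1 = 306
t1 - t0 = 118
lambda * (t1-t0) = 0.0142 * 118 = 1.6756
R = exp(-1.6756)
R = 0.1872

0.1872


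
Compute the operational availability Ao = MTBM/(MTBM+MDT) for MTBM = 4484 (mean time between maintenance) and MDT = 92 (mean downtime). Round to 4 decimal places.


MTBM = 4484
MDT = 92
MTBM + MDT = 4576
Ao = 4484 / 4576
Ao = 0.9799

0.9799


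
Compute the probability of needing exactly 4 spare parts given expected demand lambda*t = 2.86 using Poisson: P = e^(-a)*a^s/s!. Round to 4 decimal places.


a = 2.86, s = 4
e^(-a) = e^(-2.86) = 0.0573
a^s = 2.86^4 = 66.9059
s! = 24
P = 0.0573 * 66.9059 / 24
P = 0.1597

0.1597


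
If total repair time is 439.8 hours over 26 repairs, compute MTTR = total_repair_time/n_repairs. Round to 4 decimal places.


total_repair_time = 439.8
n_repairs = 26
MTTR = 439.8 / 26
MTTR = 16.9154

16.9154


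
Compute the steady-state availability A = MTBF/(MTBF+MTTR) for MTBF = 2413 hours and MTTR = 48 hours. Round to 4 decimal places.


MTBF = 2413
MTTR = 48
MTBF + MTTR = 2461
A = 2413 / 2461
A = 0.9805

0.9805


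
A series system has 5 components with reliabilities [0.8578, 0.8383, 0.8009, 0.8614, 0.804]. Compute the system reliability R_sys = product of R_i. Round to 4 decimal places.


Components: [0.8578, 0.8383, 0.8009, 0.8614, 0.804]
After component 1 (R=0.8578): product = 0.8578
After component 2 (R=0.8383): product = 0.7191
After component 3 (R=0.8009): product = 0.5759
After component 4 (R=0.8614): product = 0.4961
After component 5 (R=0.804): product = 0.3989
R_sys = 0.3989

0.3989


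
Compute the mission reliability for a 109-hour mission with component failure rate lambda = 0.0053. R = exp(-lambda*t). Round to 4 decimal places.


lambda = 0.0053
mission_time = 109
lambda * t = 0.0053 * 109 = 0.5777
R = exp(-0.5777)
R = 0.5612

0.5612


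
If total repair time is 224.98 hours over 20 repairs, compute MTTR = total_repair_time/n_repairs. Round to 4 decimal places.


total_repair_time = 224.98
n_repairs = 20
MTTR = 224.98 / 20
MTTR = 11.249

11.249


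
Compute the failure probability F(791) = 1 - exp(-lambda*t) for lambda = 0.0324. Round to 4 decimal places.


lambda = 0.0324, t = 791
lambda * t = 25.6284
exp(-25.6284) = 0.0
F(t) = 1 - 0.0
F(t) = 1.0

1.0


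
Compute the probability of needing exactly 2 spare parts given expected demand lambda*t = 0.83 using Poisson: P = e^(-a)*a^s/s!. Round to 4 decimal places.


a = 0.83, s = 2
e^(-a) = e^(-0.83) = 0.436
a^s = 0.83^2 = 0.6889
s! = 2
P = 0.436 * 0.6889 / 2
P = 0.1502

0.1502


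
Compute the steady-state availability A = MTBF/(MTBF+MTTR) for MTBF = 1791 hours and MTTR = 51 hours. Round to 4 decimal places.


MTBF = 1791
MTTR = 51
MTBF + MTTR = 1842
A = 1791 / 1842
A = 0.9723

0.9723


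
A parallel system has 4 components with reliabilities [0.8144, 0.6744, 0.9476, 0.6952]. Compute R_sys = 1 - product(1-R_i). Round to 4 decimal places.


Components: [0.8144, 0.6744, 0.9476, 0.6952]
(1 - 0.8144) = 0.1856, running product = 0.1856
(1 - 0.6744) = 0.3256, running product = 0.0604
(1 - 0.9476) = 0.0524, running product = 0.0032
(1 - 0.6952) = 0.3048, running product = 0.001
Product of (1-R_i) = 0.001
R_sys = 1 - 0.001 = 0.999

0.999


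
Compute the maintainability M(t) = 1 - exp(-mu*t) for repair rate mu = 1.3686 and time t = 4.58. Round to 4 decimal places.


mu = 1.3686, t = 4.58
mu * t = 1.3686 * 4.58 = 6.2682
exp(-6.2682) = 0.0019
M(t) = 1 - 0.0019
M(t) = 0.9981

0.9981


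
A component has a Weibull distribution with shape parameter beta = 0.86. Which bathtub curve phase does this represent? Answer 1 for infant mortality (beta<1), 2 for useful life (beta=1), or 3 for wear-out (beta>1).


beta = 0.86
Compare beta to 1:
beta < 1 => infant mortality (phase 1)
beta = 1 => useful life (phase 2)
beta > 1 => wear-out (phase 3)
Since beta = 0.86, this is infant mortality (decreasing failure rate)
Phase = 1

1


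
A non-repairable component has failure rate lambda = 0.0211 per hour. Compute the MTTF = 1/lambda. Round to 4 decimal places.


lambda = 0.0211
MTTF = 1 / 0.0211
MTTF = 47.3934

47.3934


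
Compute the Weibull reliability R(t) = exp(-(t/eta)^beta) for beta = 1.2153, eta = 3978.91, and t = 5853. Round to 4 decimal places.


beta = 1.2153, eta = 3978.91, t = 5853
t/eta = 5853 / 3978.91 = 1.471
(t/eta)^beta = 1.471^1.2153 = 1.5985
R(t) = exp(-1.5985)
R(t) = 0.2022

0.2022


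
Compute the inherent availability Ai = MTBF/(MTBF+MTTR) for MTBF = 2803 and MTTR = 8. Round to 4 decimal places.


MTBF = 2803
MTTR = 8
MTBF + MTTR = 2811
Ai = 2803 / 2811
Ai = 0.9972

0.9972


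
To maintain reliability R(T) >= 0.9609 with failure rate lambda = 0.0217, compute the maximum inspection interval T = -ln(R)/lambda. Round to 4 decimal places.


R_target = 0.9609
lambda = 0.0217
-ln(0.9609) = 0.0399
T = 0.0399 / 0.0217
T = 1.838

1.838


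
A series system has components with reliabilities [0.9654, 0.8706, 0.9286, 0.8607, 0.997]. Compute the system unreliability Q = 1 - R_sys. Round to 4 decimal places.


Components: [0.9654, 0.8706, 0.9286, 0.8607, 0.997]
After component 1: product = 0.9654
After component 2: product = 0.8405
After component 3: product = 0.7805
After component 4: product = 0.6717
After component 5: product = 0.6697
R_sys = 0.6697
Q = 1 - 0.6697 = 0.3303

0.3303


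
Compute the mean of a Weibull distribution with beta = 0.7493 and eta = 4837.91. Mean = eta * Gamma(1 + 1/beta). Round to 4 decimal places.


beta = 0.7493, eta = 4837.91
1/beta = 1.3346
1 + 1/beta = 2.3346
Gamma(2.3346) = 1.1916
Mean = 4837.91 * 1.1916
Mean = 5764.644

5764.644


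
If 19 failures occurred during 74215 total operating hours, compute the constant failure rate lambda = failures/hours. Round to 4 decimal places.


failures = 19
total_hours = 74215
lambda = 19 / 74215
lambda = 0.0003

0.0003


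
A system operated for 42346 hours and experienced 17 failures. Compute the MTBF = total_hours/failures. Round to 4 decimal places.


total_hours = 42346
failures = 17
MTBF = 42346 / 17
MTBF = 2490.9412

2490.9412


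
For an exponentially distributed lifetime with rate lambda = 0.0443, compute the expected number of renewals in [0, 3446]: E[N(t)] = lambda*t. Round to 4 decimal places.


lambda = 0.0443
t = 3446
E[N(t)] = lambda * t
E[N(t)] = 0.0443 * 3446
E[N(t)] = 152.6578

152.6578


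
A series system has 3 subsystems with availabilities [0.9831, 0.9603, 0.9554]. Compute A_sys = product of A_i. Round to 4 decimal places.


Subsystems: [0.9831, 0.9603, 0.9554]
After subsystem 1 (A=0.9831): product = 0.9831
After subsystem 2 (A=0.9603): product = 0.9441
After subsystem 3 (A=0.9554): product = 0.902
A_sys = 0.902

0.902


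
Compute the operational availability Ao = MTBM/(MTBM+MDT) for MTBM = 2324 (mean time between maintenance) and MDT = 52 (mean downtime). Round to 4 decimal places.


MTBM = 2324
MDT = 52
MTBM + MDT = 2376
Ao = 2324 / 2376
Ao = 0.9781

0.9781


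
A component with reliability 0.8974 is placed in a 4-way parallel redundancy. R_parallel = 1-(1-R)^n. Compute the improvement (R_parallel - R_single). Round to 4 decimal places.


R_single = 0.8974, n = 4
1 - R_single = 0.1026
(1 - R_single)^n = 0.1026^4 = 0.0001
R_parallel = 1 - 0.0001 = 0.9999
Improvement = 0.9999 - 0.8974
Improvement = 0.1025

0.1025


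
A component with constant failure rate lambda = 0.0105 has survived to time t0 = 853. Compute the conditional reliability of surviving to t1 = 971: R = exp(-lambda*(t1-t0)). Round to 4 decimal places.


lambda = 0.0105
t0 = 853, t1 = 971
t1 - t0 = 118
lambda * (t1-t0) = 0.0105 * 118 = 1.239
R = exp(-1.239)
R = 0.2897

0.2897


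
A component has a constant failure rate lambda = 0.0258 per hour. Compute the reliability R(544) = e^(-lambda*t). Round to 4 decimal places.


lambda = 0.0258
t = 544
lambda * t = 14.0352
R(t) = e^(-14.0352)
R(t) = 0.0

0.0


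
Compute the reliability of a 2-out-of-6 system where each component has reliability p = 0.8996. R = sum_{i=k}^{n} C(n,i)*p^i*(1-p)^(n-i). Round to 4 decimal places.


k = 2, n = 6, p = 0.8996
i=2: C(6,2)=15 * 0.8996^2 * 0.1004^4 = 0.0012
i=3: C(6,3)=20 * 0.8996^3 * 0.1004^3 = 0.0147
i=4: C(6,4)=15 * 0.8996^4 * 0.1004^2 = 0.099
i=5: C(6,5)=6 * 0.8996^5 * 0.1004^1 = 0.3549
i=6: C(6,6)=1 * 0.8996^6 * 0.1004^0 = 0.53
R = sum of terms = 0.9999

0.9999


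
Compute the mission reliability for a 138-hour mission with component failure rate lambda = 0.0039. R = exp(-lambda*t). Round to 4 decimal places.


lambda = 0.0039
mission_time = 138
lambda * t = 0.0039 * 138 = 0.5382
R = exp(-0.5382)
R = 0.5838

0.5838


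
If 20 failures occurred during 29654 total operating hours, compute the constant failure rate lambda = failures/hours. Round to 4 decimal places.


failures = 20
total_hours = 29654
lambda = 20 / 29654
lambda = 0.0007

0.0007


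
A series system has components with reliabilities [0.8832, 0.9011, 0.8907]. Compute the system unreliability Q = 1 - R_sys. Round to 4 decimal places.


Components: [0.8832, 0.9011, 0.8907]
After component 1: product = 0.8832
After component 2: product = 0.7959
After component 3: product = 0.7089
R_sys = 0.7089
Q = 1 - 0.7089 = 0.2911

0.2911


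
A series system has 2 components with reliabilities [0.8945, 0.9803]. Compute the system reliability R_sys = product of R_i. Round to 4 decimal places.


Components: [0.8945, 0.9803]
After component 1 (R=0.8945): product = 0.8945
After component 2 (R=0.9803): product = 0.8769
R_sys = 0.8769

0.8769


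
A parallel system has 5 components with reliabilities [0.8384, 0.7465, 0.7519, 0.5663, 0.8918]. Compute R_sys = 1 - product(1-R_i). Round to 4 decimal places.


Components: [0.8384, 0.7465, 0.7519, 0.5663, 0.8918]
(1 - 0.8384) = 0.1616, running product = 0.1616
(1 - 0.7465) = 0.2535, running product = 0.041
(1 - 0.7519) = 0.2481, running product = 0.0102
(1 - 0.5663) = 0.4337, running product = 0.0044
(1 - 0.8918) = 0.1082, running product = 0.0005
Product of (1-R_i) = 0.0005
R_sys = 1 - 0.0005 = 0.9995

0.9995


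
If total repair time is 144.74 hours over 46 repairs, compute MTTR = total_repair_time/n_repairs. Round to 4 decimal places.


total_repair_time = 144.74
n_repairs = 46
MTTR = 144.74 / 46
MTTR = 3.1465

3.1465


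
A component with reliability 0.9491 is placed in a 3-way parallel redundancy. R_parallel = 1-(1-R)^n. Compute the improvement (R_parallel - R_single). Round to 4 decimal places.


R_single = 0.9491, n = 3
1 - R_single = 0.0509
(1 - R_single)^n = 0.0509^3 = 0.0001
R_parallel = 1 - 0.0001 = 0.9999
Improvement = 0.9999 - 0.9491
Improvement = 0.0508

0.0508


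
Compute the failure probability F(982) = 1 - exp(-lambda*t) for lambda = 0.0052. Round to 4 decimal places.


lambda = 0.0052, t = 982
lambda * t = 5.1064
exp(-5.1064) = 0.0061
F(t) = 1 - 0.0061
F(t) = 0.9939

0.9939


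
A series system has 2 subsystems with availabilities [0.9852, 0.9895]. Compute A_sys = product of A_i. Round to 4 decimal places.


Subsystems: [0.9852, 0.9895]
After subsystem 1 (A=0.9852): product = 0.9852
After subsystem 2 (A=0.9895): product = 0.9749
A_sys = 0.9749

0.9749


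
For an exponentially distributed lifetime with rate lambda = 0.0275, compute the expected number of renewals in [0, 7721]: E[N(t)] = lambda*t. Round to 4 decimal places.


lambda = 0.0275
t = 7721
E[N(t)] = lambda * t
E[N(t)] = 0.0275 * 7721
E[N(t)] = 212.3275

212.3275


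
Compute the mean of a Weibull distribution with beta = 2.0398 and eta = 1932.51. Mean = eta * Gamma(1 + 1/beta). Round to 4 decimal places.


beta = 2.0398, eta = 1932.51
1/beta = 0.4902
1 + 1/beta = 1.4902
Gamma(1.4902) = 0.886
Mean = 1932.51 * 0.886
Mean = 1712.1092

1712.1092


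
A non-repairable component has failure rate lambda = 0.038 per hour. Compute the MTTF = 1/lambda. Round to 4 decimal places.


lambda = 0.038
MTTF = 1 / 0.038
MTTF = 26.3158

26.3158


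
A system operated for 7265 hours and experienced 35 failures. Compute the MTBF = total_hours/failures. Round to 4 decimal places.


total_hours = 7265
failures = 35
MTBF = 7265 / 35
MTBF = 207.5714

207.5714


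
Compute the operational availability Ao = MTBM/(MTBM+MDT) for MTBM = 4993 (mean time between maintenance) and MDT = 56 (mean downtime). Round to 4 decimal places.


MTBM = 4993
MDT = 56
MTBM + MDT = 5049
Ao = 4993 / 5049
Ao = 0.9889

0.9889


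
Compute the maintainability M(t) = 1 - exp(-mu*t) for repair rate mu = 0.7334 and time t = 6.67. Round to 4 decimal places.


mu = 0.7334, t = 6.67
mu * t = 0.7334 * 6.67 = 4.8918
exp(-4.8918) = 0.0075
M(t) = 1 - 0.0075
M(t) = 0.9925

0.9925


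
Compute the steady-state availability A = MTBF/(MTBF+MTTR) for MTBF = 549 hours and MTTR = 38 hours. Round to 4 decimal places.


MTBF = 549
MTTR = 38
MTBF + MTTR = 587
A = 549 / 587
A = 0.9353

0.9353


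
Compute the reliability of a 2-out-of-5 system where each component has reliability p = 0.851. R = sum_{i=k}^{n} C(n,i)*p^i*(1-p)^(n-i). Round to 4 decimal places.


k = 2, n = 5, p = 0.851
i=2: C(5,2)=10 * 0.851^2 * 0.149^3 = 0.024
i=3: C(5,3)=10 * 0.851^3 * 0.149^2 = 0.1368
i=4: C(5,4)=5 * 0.851^4 * 0.149^1 = 0.3907
i=5: C(5,5)=1 * 0.851^5 * 0.149^0 = 0.4463
R = sum of terms = 0.9978

0.9978
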